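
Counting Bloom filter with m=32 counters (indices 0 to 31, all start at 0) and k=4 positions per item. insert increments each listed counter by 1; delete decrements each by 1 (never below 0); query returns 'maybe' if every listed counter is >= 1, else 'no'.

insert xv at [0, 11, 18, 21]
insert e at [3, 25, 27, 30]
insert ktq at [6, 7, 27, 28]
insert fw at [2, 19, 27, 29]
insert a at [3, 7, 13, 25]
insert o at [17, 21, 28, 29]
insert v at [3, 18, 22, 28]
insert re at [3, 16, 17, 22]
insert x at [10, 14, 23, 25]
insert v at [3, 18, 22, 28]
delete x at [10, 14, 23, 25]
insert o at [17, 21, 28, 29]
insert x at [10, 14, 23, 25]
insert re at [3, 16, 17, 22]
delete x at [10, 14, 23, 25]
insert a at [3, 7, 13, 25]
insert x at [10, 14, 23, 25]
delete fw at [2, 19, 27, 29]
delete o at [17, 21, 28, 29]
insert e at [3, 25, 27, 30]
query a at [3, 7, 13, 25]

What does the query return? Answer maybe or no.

Answer: maybe

Derivation:
Step 1: insert xv at [0, 11, 18, 21] -> counters=[1,0,0,0,0,0,0,0,0,0,0,1,0,0,0,0,0,0,1,0,0,1,0,0,0,0,0,0,0,0,0,0]
Step 2: insert e at [3, 25, 27, 30] -> counters=[1,0,0,1,0,0,0,0,0,0,0,1,0,0,0,0,0,0,1,0,0,1,0,0,0,1,0,1,0,0,1,0]
Step 3: insert ktq at [6, 7, 27, 28] -> counters=[1,0,0,1,0,0,1,1,0,0,0,1,0,0,0,0,0,0,1,0,0,1,0,0,0,1,0,2,1,0,1,0]
Step 4: insert fw at [2, 19, 27, 29] -> counters=[1,0,1,1,0,0,1,1,0,0,0,1,0,0,0,0,0,0,1,1,0,1,0,0,0,1,0,3,1,1,1,0]
Step 5: insert a at [3, 7, 13, 25] -> counters=[1,0,1,2,0,0,1,2,0,0,0,1,0,1,0,0,0,0,1,1,0,1,0,0,0,2,0,3,1,1,1,0]
Step 6: insert o at [17, 21, 28, 29] -> counters=[1,0,1,2,0,0,1,2,0,0,0,1,0,1,0,0,0,1,1,1,0,2,0,0,0,2,0,3,2,2,1,0]
Step 7: insert v at [3, 18, 22, 28] -> counters=[1,0,1,3,0,0,1,2,0,0,0,1,0,1,0,0,0,1,2,1,0,2,1,0,0,2,0,3,3,2,1,0]
Step 8: insert re at [3, 16, 17, 22] -> counters=[1,0,1,4,0,0,1,2,0,0,0,1,0,1,0,0,1,2,2,1,0,2,2,0,0,2,0,3,3,2,1,0]
Step 9: insert x at [10, 14, 23, 25] -> counters=[1,0,1,4,0,0,1,2,0,0,1,1,0,1,1,0,1,2,2,1,0,2,2,1,0,3,0,3,3,2,1,0]
Step 10: insert v at [3, 18, 22, 28] -> counters=[1,0,1,5,0,0,1,2,0,0,1,1,0,1,1,0,1,2,3,1,0,2,3,1,0,3,0,3,4,2,1,0]
Step 11: delete x at [10, 14, 23, 25] -> counters=[1,0,1,5,0,0,1,2,0,0,0,1,0,1,0,0,1,2,3,1,0,2,3,0,0,2,0,3,4,2,1,0]
Step 12: insert o at [17, 21, 28, 29] -> counters=[1,0,1,5,0,0,1,2,0,0,0,1,0,1,0,0,1,3,3,1,0,3,3,0,0,2,0,3,5,3,1,0]
Step 13: insert x at [10, 14, 23, 25] -> counters=[1,0,1,5,0,0,1,2,0,0,1,1,0,1,1,0,1,3,3,1,0,3,3,1,0,3,0,3,5,3,1,0]
Step 14: insert re at [3, 16, 17, 22] -> counters=[1,0,1,6,0,0,1,2,0,0,1,1,0,1,1,0,2,4,3,1,0,3,4,1,0,3,0,3,5,3,1,0]
Step 15: delete x at [10, 14, 23, 25] -> counters=[1,0,1,6,0,0,1,2,0,0,0,1,0,1,0,0,2,4,3,1,0,3,4,0,0,2,0,3,5,3,1,0]
Step 16: insert a at [3, 7, 13, 25] -> counters=[1,0,1,7,0,0,1,3,0,0,0,1,0,2,0,0,2,4,3,1,0,3,4,0,0,3,0,3,5,3,1,0]
Step 17: insert x at [10, 14, 23, 25] -> counters=[1,0,1,7,0,0,1,3,0,0,1,1,0,2,1,0,2,4,3,1,0,3,4,1,0,4,0,3,5,3,1,0]
Step 18: delete fw at [2, 19, 27, 29] -> counters=[1,0,0,7,0,0,1,3,0,0,1,1,0,2,1,0,2,4,3,0,0,3,4,1,0,4,0,2,5,2,1,0]
Step 19: delete o at [17, 21, 28, 29] -> counters=[1,0,0,7,0,0,1,3,0,0,1,1,0,2,1,0,2,3,3,0,0,2,4,1,0,4,0,2,4,1,1,0]
Step 20: insert e at [3, 25, 27, 30] -> counters=[1,0,0,8,0,0,1,3,0,0,1,1,0,2,1,0,2,3,3,0,0,2,4,1,0,5,0,3,4,1,2,0]
Query a: check counters[3]=8 counters[7]=3 counters[13]=2 counters[25]=5 -> maybe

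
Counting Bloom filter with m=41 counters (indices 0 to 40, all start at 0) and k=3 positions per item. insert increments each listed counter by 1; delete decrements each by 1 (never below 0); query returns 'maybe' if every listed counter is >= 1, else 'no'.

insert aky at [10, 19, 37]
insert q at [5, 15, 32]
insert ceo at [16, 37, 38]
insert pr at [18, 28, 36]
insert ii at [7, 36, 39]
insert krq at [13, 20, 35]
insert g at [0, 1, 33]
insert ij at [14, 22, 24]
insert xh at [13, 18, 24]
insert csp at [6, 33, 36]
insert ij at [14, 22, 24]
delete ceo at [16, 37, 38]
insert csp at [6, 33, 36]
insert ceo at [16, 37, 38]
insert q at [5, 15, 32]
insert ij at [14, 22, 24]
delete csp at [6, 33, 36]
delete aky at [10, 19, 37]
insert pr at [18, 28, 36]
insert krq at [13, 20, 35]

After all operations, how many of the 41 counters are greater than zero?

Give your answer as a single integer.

Step 1: insert aky at [10, 19, 37] -> counters=[0,0,0,0,0,0,0,0,0,0,1,0,0,0,0,0,0,0,0,1,0,0,0,0,0,0,0,0,0,0,0,0,0,0,0,0,0,1,0,0,0]
Step 2: insert q at [5, 15, 32] -> counters=[0,0,0,0,0,1,0,0,0,0,1,0,0,0,0,1,0,0,0,1,0,0,0,0,0,0,0,0,0,0,0,0,1,0,0,0,0,1,0,0,0]
Step 3: insert ceo at [16, 37, 38] -> counters=[0,0,0,0,0,1,0,0,0,0,1,0,0,0,0,1,1,0,0,1,0,0,0,0,0,0,0,0,0,0,0,0,1,0,0,0,0,2,1,0,0]
Step 4: insert pr at [18, 28, 36] -> counters=[0,0,0,0,0,1,0,0,0,0,1,0,0,0,0,1,1,0,1,1,0,0,0,0,0,0,0,0,1,0,0,0,1,0,0,0,1,2,1,0,0]
Step 5: insert ii at [7, 36, 39] -> counters=[0,0,0,0,0,1,0,1,0,0,1,0,0,0,0,1,1,0,1,1,0,0,0,0,0,0,0,0,1,0,0,0,1,0,0,0,2,2,1,1,0]
Step 6: insert krq at [13, 20, 35] -> counters=[0,0,0,0,0,1,0,1,0,0,1,0,0,1,0,1,1,0,1,1,1,0,0,0,0,0,0,0,1,0,0,0,1,0,0,1,2,2,1,1,0]
Step 7: insert g at [0, 1, 33] -> counters=[1,1,0,0,0,1,0,1,0,0,1,0,0,1,0,1,1,0,1,1,1,0,0,0,0,0,0,0,1,0,0,0,1,1,0,1,2,2,1,1,0]
Step 8: insert ij at [14, 22, 24] -> counters=[1,1,0,0,0,1,0,1,0,0,1,0,0,1,1,1,1,0,1,1,1,0,1,0,1,0,0,0,1,0,0,0,1,1,0,1,2,2,1,1,0]
Step 9: insert xh at [13, 18, 24] -> counters=[1,1,0,0,0,1,0,1,0,0,1,0,0,2,1,1,1,0,2,1,1,0,1,0,2,0,0,0,1,0,0,0,1,1,0,1,2,2,1,1,0]
Step 10: insert csp at [6, 33, 36] -> counters=[1,1,0,0,0,1,1,1,0,0,1,0,0,2,1,1,1,0,2,1,1,0,1,0,2,0,0,0,1,0,0,0,1,2,0,1,3,2,1,1,0]
Step 11: insert ij at [14, 22, 24] -> counters=[1,1,0,0,0,1,1,1,0,0,1,0,0,2,2,1,1,0,2,1,1,0,2,0,3,0,0,0,1,0,0,0,1,2,0,1,3,2,1,1,0]
Step 12: delete ceo at [16, 37, 38] -> counters=[1,1,0,0,0,1,1,1,0,0,1,0,0,2,2,1,0,0,2,1,1,0,2,0,3,0,0,0,1,0,0,0,1,2,0,1,3,1,0,1,0]
Step 13: insert csp at [6, 33, 36] -> counters=[1,1,0,0,0,1,2,1,0,0,1,0,0,2,2,1,0,0,2,1,1,0,2,0,3,0,0,0,1,0,0,0,1,3,0,1,4,1,0,1,0]
Step 14: insert ceo at [16, 37, 38] -> counters=[1,1,0,0,0,1,2,1,0,0,1,0,0,2,2,1,1,0,2,1,1,0,2,0,3,0,0,0,1,0,0,0,1,3,0,1,4,2,1,1,0]
Step 15: insert q at [5, 15, 32] -> counters=[1,1,0,0,0,2,2,1,0,0,1,0,0,2,2,2,1,0,2,1,1,0,2,0,3,0,0,0,1,0,0,0,2,3,0,1,4,2,1,1,0]
Step 16: insert ij at [14, 22, 24] -> counters=[1,1,0,0,0,2,2,1,0,0,1,0,0,2,3,2,1,0,2,1,1,0,3,0,4,0,0,0,1,0,0,0,2,3,0,1,4,2,1,1,0]
Step 17: delete csp at [6, 33, 36] -> counters=[1,1,0,0,0,2,1,1,0,0,1,0,0,2,3,2,1,0,2,1,1,0,3,0,4,0,0,0,1,0,0,0,2,2,0,1,3,2,1,1,0]
Step 18: delete aky at [10, 19, 37] -> counters=[1,1,0,0,0,2,1,1,0,0,0,0,0,2,3,2,1,0,2,0,1,0,3,0,4,0,0,0,1,0,0,0,2,2,0,1,3,1,1,1,0]
Step 19: insert pr at [18, 28, 36] -> counters=[1,1,0,0,0,2,1,1,0,0,0,0,0,2,3,2,1,0,3,0,1,0,3,0,4,0,0,0,2,0,0,0,2,2,0,1,4,1,1,1,0]
Step 20: insert krq at [13, 20, 35] -> counters=[1,1,0,0,0,2,1,1,0,0,0,0,0,3,3,2,1,0,3,0,2,0,3,0,4,0,0,0,2,0,0,0,2,2,0,2,4,1,1,1,0]
Final counters=[1,1,0,0,0,2,1,1,0,0,0,0,0,3,3,2,1,0,3,0,2,0,3,0,4,0,0,0,2,0,0,0,2,2,0,2,4,1,1,1,0] -> 21 nonzero

Answer: 21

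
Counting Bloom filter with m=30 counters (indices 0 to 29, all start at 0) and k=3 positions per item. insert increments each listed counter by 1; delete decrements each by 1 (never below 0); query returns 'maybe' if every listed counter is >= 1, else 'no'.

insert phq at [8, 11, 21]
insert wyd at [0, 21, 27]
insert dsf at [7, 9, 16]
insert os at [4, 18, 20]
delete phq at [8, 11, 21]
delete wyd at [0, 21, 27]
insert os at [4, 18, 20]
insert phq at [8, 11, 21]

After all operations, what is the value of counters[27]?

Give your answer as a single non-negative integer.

Step 1: insert phq at [8, 11, 21] -> counters=[0,0,0,0,0,0,0,0,1,0,0,1,0,0,0,0,0,0,0,0,0,1,0,0,0,0,0,0,0,0]
Step 2: insert wyd at [0, 21, 27] -> counters=[1,0,0,0,0,0,0,0,1,0,0,1,0,0,0,0,0,0,0,0,0,2,0,0,0,0,0,1,0,0]
Step 3: insert dsf at [7, 9, 16] -> counters=[1,0,0,0,0,0,0,1,1,1,0,1,0,0,0,0,1,0,0,0,0,2,0,0,0,0,0,1,0,0]
Step 4: insert os at [4, 18, 20] -> counters=[1,0,0,0,1,0,0,1,1,1,0,1,0,0,0,0,1,0,1,0,1,2,0,0,0,0,0,1,0,0]
Step 5: delete phq at [8, 11, 21] -> counters=[1,0,0,0,1,0,0,1,0,1,0,0,0,0,0,0,1,0,1,0,1,1,0,0,0,0,0,1,0,0]
Step 6: delete wyd at [0, 21, 27] -> counters=[0,0,0,0,1,0,0,1,0,1,0,0,0,0,0,0,1,0,1,0,1,0,0,0,0,0,0,0,0,0]
Step 7: insert os at [4, 18, 20] -> counters=[0,0,0,0,2,0,0,1,0,1,0,0,0,0,0,0,1,0,2,0,2,0,0,0,0,0,0,0,0,0]
Step 8: insert phq at [8, 11, 21] -> counters=[0,0,0,0,2,0,0,1,1,1,0,1,0,0,0,0,1,0,2,0,2,1,0,0,0,0,0,0,0,0]
Final counters=[0,0,0,0,2,0,0,1,1,1,0,1,0,0,0,0,1,0,2,0,2,1,0,0,0,0,0,0,0,0] -> counters[27]=0

Answer: 0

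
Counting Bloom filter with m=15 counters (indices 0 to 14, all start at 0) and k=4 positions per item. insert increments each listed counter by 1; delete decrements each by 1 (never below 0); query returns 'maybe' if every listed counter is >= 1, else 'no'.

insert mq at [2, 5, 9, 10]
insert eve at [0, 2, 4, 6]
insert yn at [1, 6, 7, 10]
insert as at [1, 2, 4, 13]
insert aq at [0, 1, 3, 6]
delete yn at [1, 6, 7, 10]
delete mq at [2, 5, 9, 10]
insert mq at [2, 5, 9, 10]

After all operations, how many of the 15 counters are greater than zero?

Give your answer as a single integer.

Step 1: insert mq at [2, 5, 9, 10] -> counters=[0,0,1,0,0,1,0,0,0,1,1,0,0,0,0]
Step 2: insert eve at [0, 2, 4, 6] -> counters=[1,0,2,0,1,1,1,0,0,1,1,0,0,0,0]
Step 3: insert yn at [1, 6, 7, 10] -> counters=[1,1,2,0,1,1,2,1,0,1,2,0,0,0,0]
Step 4: insert as at [1, 2, 4, 13] -> counters=[1,2,3,0,2,1,2,1,0,1,2,0,0,1,0]
Step 5: insert aq at [0, 1, 3, 6] -> counters=[2,3,3,1,2,1,3,1,0,1,2,0,0,1,0]
Step 6: delete yn at [1, 6, 7, 10] -> counters=[2,2,3,1,2,1,2,0,0,1,1,0,0,1,0]
Step 7: delete mq at [2, 5, 9, 10] -> counters=[2,2,2,1,2,0,2,0,0,0,0,0,0,1,0]
Step 8: insert mq at [2, 5, 9, 10] -> counters=[2,2,3,1,2,1,2,0,0,1,1,0,0,1,0]
Final counters=[2,2,3,1,2,1,2,0,0,1,1,0,0,1,0] -> 10 nonzero

Answer: 10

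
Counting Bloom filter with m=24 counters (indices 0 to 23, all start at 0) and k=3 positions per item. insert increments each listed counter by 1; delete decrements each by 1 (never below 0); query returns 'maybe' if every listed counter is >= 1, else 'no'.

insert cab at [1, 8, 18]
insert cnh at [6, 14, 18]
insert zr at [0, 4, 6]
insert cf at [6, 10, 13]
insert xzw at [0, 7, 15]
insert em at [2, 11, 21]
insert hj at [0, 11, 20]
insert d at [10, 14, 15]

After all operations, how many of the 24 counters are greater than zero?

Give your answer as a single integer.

Step 1: insert cab at [1, 8, 18] -> counters=[0,1,0,0,0,0,0,0,1,0,0,0,0,0,0,0,0,0,1,0,0,0,0,0]
Step 2: insert cnh at [6, 14, 18] -> counters=[0,1,0,0,0,0,1,0,1,0,0,0,0,0,1,0,0,0,2,0,0,0,0,0]
Step 3: insert zr at [0, 4, 6] -> counters=[1,1,0,0,1,0,2,0,1,0,0,0,0,0,1,0,0,0,2,0,0,0,0,0]
Step 4: insert cf at [6, 10, 13] -> counters=[1,1,0,0,1,0,3,0,1,0,1,0,0,1,1,0,0,0,2,0,0,0,0,0]
Step 5: insert xzw at [0, 7, 15] -> counters=[2,1,0,0,1,0,3,1,1,0,1,0,0,1,1,1,0,0,2,0,0,0,0,0]
Step 6: insert em at [2, 11, 21] -> counters=[2,1,1,0,1,0,3,1,1,0,1,1,0,1,1,1,0,0,2,0,0,1,0,0]
Step 7: insert hj at [0, 11, 20] -> counters=[3,1,1,0,1,0,3,1,1,0,1,2,0,1,1,1,0,0,2,0,1,1,0,0]
Step 8: insert d at [10, 14, 15] -> counters=[3,1,1,0,1,0,3,1,1,0,2,2,0,1,2,2,0,0,2,0,1,1,0,0]
Final counters=[3,1,1,0,1,0,3,1,1,0,2,2,0,1,2,2,0,0,2,0,1,1,0,0] -> 15 nonzero

Answer: 15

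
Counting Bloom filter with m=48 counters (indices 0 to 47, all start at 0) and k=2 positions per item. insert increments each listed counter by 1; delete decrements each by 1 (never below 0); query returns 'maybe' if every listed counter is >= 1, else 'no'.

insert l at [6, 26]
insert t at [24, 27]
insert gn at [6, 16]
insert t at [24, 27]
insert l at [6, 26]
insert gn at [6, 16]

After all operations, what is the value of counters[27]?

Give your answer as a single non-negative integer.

Step 1: insert l at [6, 26] -> counters=[0,0,0,0,0,0,1,0,0,0,0,0,0,0,0,0,0,0,0,0,0,0,0,0,0,0,1,0,0,0,0,0,0,0,0,0,0,0,0,0,0,0,0,0,0,0,0,0]
Step 2: insert t at [24, 27] -> counters=[0,0,0,0,0,0,1,0,0,0,0,0,0,0,0,0,0,0,0,0,0,0,0,0,1,0,1,1,0,0,0,0,0,0,0,0,0,0,0,0,0,0,0,0,0,0,0,0]
Step 3: insert gn at [6, 16] -> counters=[0,0,0,0,0,0,2,0,0,0,0,0,0,0,0,0,1,0,0,0,0,0,0,0,1,0,1,1,0,0,0,0,0,0,0,0,0,0,0,0,0,0,0,0,0,0,0,0]
Step 4: insert t at [24, 27] -> counters=[0,0,0,0,0,0,2,0,0,0,0,0,0,0,0,0,1,0,0,0,0,0,0,0,2,0,1,2,0,0,0,0,0,0,0,0,0,0,0,0,0,0,0,0,0,0,0,0]
Step 5: insert l at [6, 26] -> counters=[0,0,0,0,0,0,3,0,0,0,0,0,0,0,0,0,1,0,0,0,0,0,0,0,2,0,2,2,0,0,0,0,0,0,0,0,0,0,0,0,0,0,0,0,0,0,0,0]
Step 6: insert gn at [6, 16] -> counters=[0,0,0,0,0,0,4,0,0,0,0,0,0,0,0,0,2,0,0,0,0,0,0,0,2,0,2,2,0,0,0,0,0,0,0,0,0,0,0,0,0,0,0,0,0,0,0,0]
Final counters=[0,0,0,0,0,0,4,0,0,0,0,0,0,0,0,0,2,0,0,0,0,0,0,0,2,0,2,2,0,0,0,0,0,0,0,0,0,0,0,0,0,0,0,0,0,0,0,0] -> counters[27]=2

Answer: 2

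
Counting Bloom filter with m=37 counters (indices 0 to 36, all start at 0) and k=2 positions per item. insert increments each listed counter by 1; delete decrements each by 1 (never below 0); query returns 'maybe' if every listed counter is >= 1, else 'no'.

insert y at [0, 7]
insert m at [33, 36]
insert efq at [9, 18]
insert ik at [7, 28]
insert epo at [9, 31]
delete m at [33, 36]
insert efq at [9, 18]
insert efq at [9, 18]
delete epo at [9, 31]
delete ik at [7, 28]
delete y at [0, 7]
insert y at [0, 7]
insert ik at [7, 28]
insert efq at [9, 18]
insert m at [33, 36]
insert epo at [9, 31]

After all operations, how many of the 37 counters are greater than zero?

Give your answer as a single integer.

Step 1: insert y at [0, 7] -> counters=[1,0,0,0,0,0,0,1,0,0,0,0,0,0,0,0,0,0,0,0,0,0,0,0,0,0,0,0,0,0,0,0,0,0,0,0,0]
Step 2: insert m at [33, 36] -> counters=[1,0,0,0,0,0,0,1,0,0,0,0,0,0,0,0,0,0,0,0,0,0,0,0,0,0,0,0,0,0,0,0,0,1,0,0,1]
Step 3: insert efq at [9, 18] -> counters=[1,0,0,0,0,0,0,1,0,1,0,0,0,0,0,0,0,0,1,0,0,0,0,0,0,0,0,0,0,0,0,0,0,1,0,0,1]
Step 4: insert ik at [7, 28] -> counters=[1,0,0,0,0,0,0,2,0,1,0,0,0,0,0,0,0,0,1,0,0,0,0,0,0,0,0,0,1,0,0,0,0,1,0,0,1]
Step 5: insert epo at [9, 31] -> counters=[1,0,0,0,0,0,0,2,0,2,0,0,0,0,0,0,0,0,1,0,0,0,0,0,0,0,0,0,1,0,0,1,0,1,0,0,1]
Step 6: delete m at [33, 36] -> counters=[1,0,0,0,0,0,0,2,0,2,0,0,0,0,0,0,0,0,1,0,0,0,0,0,0,0,0,0,1,0,0,1,0,0,0,0,0]
Step 7: insert efq at [9, 18] -> counters=[1,0,0,0,0,0,0,2,0,3,0,0,0,0,0,0,0,0,2,0,0,0,0,0,0,0,0,0,1,0,0,1,0,0,0,0,0]
Step 8: insert efq at [9, 18] -> counters=[1,0,0,0,0,0,0,2,0,4,0,0,0,0,0,0,0,0,3,0,0,0,0,0,0,0,0,0,1,0,0,1,0,0,0,0,0]
Step 9: delete epo at [9, 31] -> counters=[1,0,0,0,0,0,0,2,0,3,0,0,0,0,0,0,0,0,3,0,0,0,0,0,0,0,0,0,1,0,0,0,0,0,0,0,0]
Step 10: delete ik at [7, 28] -> counters=[1,0,0,0,0,0,0,1,0,3,0,0,0,0,0,0,0,0,3,0,0,0,0,0,0,0,0,0,0,0,0,0,0,0,0,0,0]
Step 11: delete y at [0, 7] -> counters=[0,0,0,0,0,0,0,0,0,3,0,0,0,0,0,0,0,0,3,0,0,0,0,0,0,0,0,0,0,0,0,0,0,0,0,0,0]
Step 12: insert y at [0, 7] -> counters=[1,0,0,0,0,0,0,1,0,3,0,0,0,0,0,0,0,0,3,0,0,0,0,0,0,0,0,0,0,0,0,0,0,0,0,0,0]
Step 13: insert ik at [7, 28] -> counters=[1,0,0,0,0,0,0,2,0,3,0,0,0,0,0,0,0,0,3,0,0,0,0,0,0,0,0,0,1,0,0,0,0,0,0,0,0]
Step 14: insert efq at [9, 18] -> counters=[1,0,0,0,0,0,0,2,0,4,0,0,0,0,0,0,0,0,4,0,0,0,0,0,0,0,0,0,1,0,0,0,0,0,0,0,0]
Step 15: insert m at [33, 36] -> counters=[1,0,0,0,0,0,0,2,0,4,0,0,0,0,0,0,0,0,4,0,0,0,0,0,0,0,0,0,1,0,0,0,0,1,0,0,1]
Step 16: insert epo at [9, 31] -> counters=[1,0,0,0,0,0,0,2,0,5,0,0,0,0,0,0,0,0,4,0,0,0,0,0,0,0,0,0,1,0,0,1,0,1,0,0,1]
Final counters=[1,0,0,0,0,0,0,2,0,5,0,0,0,0,0,0,0,0,4,0,0,0,0,0,0,0,0,0,1,0,0,1,0,1,0,0,1] -> 8 nonzero

Answer: 8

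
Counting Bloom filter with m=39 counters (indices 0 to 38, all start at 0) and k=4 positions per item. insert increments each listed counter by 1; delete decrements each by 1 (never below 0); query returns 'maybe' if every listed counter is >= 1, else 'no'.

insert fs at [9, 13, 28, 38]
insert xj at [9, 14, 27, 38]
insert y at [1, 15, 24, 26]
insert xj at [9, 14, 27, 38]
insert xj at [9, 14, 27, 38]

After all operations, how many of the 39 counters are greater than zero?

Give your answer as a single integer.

Step 1: insert fs at [9, 13, 28, 38] -> counters=[0,0,0,0,0,0,0,0,0,1,0,0,0,1,0,0,0,0,0,0,0,0,0,0,0,0,0,0,1,0,0,0,0,0,0,0,0,0,1]
Step 2: insert xj at [9, 14, 27, 38] -> counters=[0,0,0,0,0,0,0,0,0,2,0,0,0,1,1,0,0,0,0,0,0,0,0,0,0,0,0,1,1,0,0,0,0,0,0,0,0,0,2]
Step 3: insert y at [1, 15, 24, 26] -> counters=[0,1,0,0,0,0,0,0,0,2,0,0,0,1,1,1,0,0,0,0,0,0,0,0,1,0,1,1,1,0,0,0,0,0,0,0,0,0,2]
Step 4: insert xj at [9, 14, 27, 38] -> counters=[0,1,0,0,0,0,0,0,0,3,0,0,0,1,2,1,0,0,0,0,0,0,0,0,1,0,1,2,1,0,0,0,0,0,0,0,0,0,3]
Step 5: insert xj at [9, 14, 27, 38] -> counters=[0,1,0,0,0,0,0,0,0,4,0,0,0,1,3,1,0,0,0,0,0,0,0,0,1,0,1,3,1,0,0,0,0,0,0,0,0,0,4]
Final counters=[0,1,0,0,0,0,0,0,0,4,0,0,0,1,3,1,0,0,0,0,0,0,0,0,1,0,1,3,1,0,0,0,0,0,0,0,0,0,4] -> 10 nonzero

Answer: 10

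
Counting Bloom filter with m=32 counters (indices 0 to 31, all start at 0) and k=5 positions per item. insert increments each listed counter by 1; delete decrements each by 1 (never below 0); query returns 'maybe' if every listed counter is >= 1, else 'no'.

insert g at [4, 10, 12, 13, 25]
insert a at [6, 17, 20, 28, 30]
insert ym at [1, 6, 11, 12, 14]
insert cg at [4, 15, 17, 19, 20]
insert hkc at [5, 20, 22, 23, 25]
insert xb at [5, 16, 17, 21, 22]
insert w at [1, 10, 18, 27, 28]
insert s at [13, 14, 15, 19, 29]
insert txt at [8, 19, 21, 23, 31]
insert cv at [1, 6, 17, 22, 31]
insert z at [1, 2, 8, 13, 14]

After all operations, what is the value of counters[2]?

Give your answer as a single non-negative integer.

Step 1: insert g at [4, 10, 12, 13, 25] -> counters=[0,0,0,0,1,0,0,0,0,0,1,0,1,1,0,0,0,0,0,0,0,0,0,0,0,1,0,0,0,0,0,0]
Step 2: insert a at [6, 17, 20, 28, 30] -> counters=[0,0,0,0,1,0,1,0,0,0,1,0,1,1,0,0,0,1,0,0,1,0,0,0,0,1,0,0,1,0,1,0]
Step 3: insert ym at [1, 6, 11, 12, 14] -> counters=[0,1,0,0,1,0,2,0,0,0,1,1,2,1,1,0,0,1,0,0,1,0,0,0,0,1,0,0,1,0,1,0]
Step 4: insert cg at [4, 15, 17, 19, 20] -> counters=[0,1,0,0,2,0,2,0,0,0,1,1,2,1,1,1,0,2,0,1,2,0,0,0,0,1,0,0,1,0,1,0]
Step 5: insert hkc at [5, 20, 22, 23, 25] -> counters=[0,1,0,0,2,1,2,0,0,0,1,1,2,1,1,1,0,2,0,1,3,0,1,1,0,2,0,0,1,0,1,0]
Step 6: insert xb at [5, 16, 17, 21, 22] -> counters=[0,1,0,0,2,2,2,0,0,0,1,1,2,1,1,1,1,3,0,1,3,1,2,1,0,2,0,0,1,0,1,0]
Step 7: insert w at [1, 10, 18, 27, 28] -> counters=[0,2,0,0,2,2,2,0,0,0,2,1,2,1,1,1,1,3,1,1,3,1,2,1,0,2,0,1,2,0,1,0]
Step 8: insert s at [13, 14, 15, 19, 29] -> counters=[0,2,0,0,2,2,2,0,0,0,2,1,2,2,2,2,1,3,1,2,3,1,2,1,0,2,0,1,2,1,1,0]
Step 9: insert txt at [8, 19, 21, 23, 31] -> counters=[0,2,0,0,2,2,2,0,1,0,2,1,2,2,2,2,1,3,1,3,3,2,2,2,0,2,0,1,2,1,1,1]
Step 10: insert cv at [1, 6, 17, 22, 31] -> counters=[0,3,0,0,2,2,3,0,1,0,2,1,2,2,2,2,1,4,1,3,3,2,3,2,0,2,0,1,2,1,1,2]
Step 11: insert z at [1, 2, 8, 13, 14] -> counters=[0,4,1,0,2,2,3,0,2,0,2,1,2,3,3,2,1,4,1,3,3,2,3,2,0,2,0,1,2,1,1,2]
Final counters=[0,4,1,0,2,2,3,0,2,0,2,1,2,3,3,2,1,4,1,3,3,2,3,2,0,2,0,1,2,1,1,2] -> counters[2]=1

Answer: 1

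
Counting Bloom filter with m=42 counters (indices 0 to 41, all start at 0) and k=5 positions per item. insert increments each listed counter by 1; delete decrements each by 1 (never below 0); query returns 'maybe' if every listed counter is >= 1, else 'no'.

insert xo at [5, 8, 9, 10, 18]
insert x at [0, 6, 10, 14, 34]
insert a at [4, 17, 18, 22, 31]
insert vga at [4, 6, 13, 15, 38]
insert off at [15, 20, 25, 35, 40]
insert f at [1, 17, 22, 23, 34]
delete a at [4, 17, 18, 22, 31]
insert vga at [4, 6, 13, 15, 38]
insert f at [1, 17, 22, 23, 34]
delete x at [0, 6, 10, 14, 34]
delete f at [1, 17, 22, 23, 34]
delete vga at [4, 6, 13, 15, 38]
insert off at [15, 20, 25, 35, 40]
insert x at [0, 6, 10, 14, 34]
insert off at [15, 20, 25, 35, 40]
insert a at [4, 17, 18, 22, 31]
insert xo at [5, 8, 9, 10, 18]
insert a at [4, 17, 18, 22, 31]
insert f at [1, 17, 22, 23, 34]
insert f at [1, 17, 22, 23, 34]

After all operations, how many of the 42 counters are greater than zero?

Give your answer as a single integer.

Answer: 22

Derivation:
Step 1: insert xo at [5, 8, 9, 10, 18] -> counters=[0,0,0,0,0,1,0,0,1,1,1,0,0,0,0,0,0,0,1,0,0,0,0,0,0,0,0,0,0,0,0,0,0,0,0,0,0,0,0,0,0,0]
Step 2: insert x at [0, 6, 10, 14, 34] -> counters=[1,0,0,0,0,1,1,0,1,1,2,0,0,0,1,0,0,0,1,0,0,0,0,0,0,0,0,0,0,0,0,0,0,0,1,0,0,0,0,0,0,0]
Step 3: insert a at [4, 17, 18, 22, 31] -> counters=[1,0,0,0,1,1,1,0,1,1,2,0,0,0,1,0,0,1,2,0,0,0,1,0,0,0,0,0,0,0,0,1,0,0,1,0,0,0,0,0,0,0]
Step 4: insert vga at [4, 6, 13, 15, 38] -> counters=[1,0,0,0,2,1,2,0,1,1,2,0,0,1,1,1,0,1,2,0,0,0,1,0,0,0,0,0,0,0,0,1,0,0,1,0,0,0,1,0,0,0]
Step 5: insert off at [15, 20, 25, 35, 40] -> counters=[1,0,0,0,2,1,2,0,1,1,2,0,0,1,1,2,0,1,2,0,1,0,1,0,0,1,0,0,0,0,0,1,0,0,1,1,0,0,1,0,1,0]
Step 6: insert f at [1, 17, 22, 23, 34] -> counters=[1,1,0,0,2,1,2,0,1,1,2,0,0,1,1,2,0,2,2,0,1,0,2,1,0,1,0,0,0,0,0,1,0,0,2,1,0,0,1,0,1,0]
Step 7: delete a at [4, 17, 18, 22, 31] -> counters=[1,1,0,0,1,1,2,0,1,1,2,0,0,1,1,2,0,1,1,0,1,0,1,1,0,1,0,0,0,0,0,0,0,0,2,1,0,0,1,0,1,0]
Step 8: insert vga at [4, 6, 13, 15, 38] -> counters=[1,1,0,0,2,1,3,0,1,1,2,0,0,2,1,3,0,1,1,0,1,0,1,1,0,1,0,0,0,0,0,0,0,0,2,1,0,0,2,0,1,0]
Step 9: insert f at [1, 17, 22, 23, 34] -> counters=[1,2,0,0,2,1,3,0,1,1,2,0,0,2,1,3,0,2,1,0,1,0,2,2,0,1,0,0,0,0,0,0,0,0,3,1,0,0,2,0,1,0]
Step 10: delete x at [0, 6, 10, 14, 34] -> counters=[0,2,0,0,2,1,2,0,1,1,1,0,0,2,0,3,0,2,1,0,1,0,2,2,0,1,0,0,0,0,0,0,0,0,2,1,0,0,2,0,1,0]
Step 11: delete f at [1, 17, 22, 23, 34] -> counters=[0,1,0,0,2,1,2,0,1,1,1,0,0,2,0,3,0,1,1,0,1,0,1,1,0,1,0,0,0,0,0,0,0,0,1,1,0,0,2,0,1,0]
Step 12: delete vga at [4, 6, 13, 15, 38] -> counters=[0,1,0,0,1,1,1,0,1,1,1,0,0,1,0,2,0,1,1,0,1,0,1,1,0,1,0,0,0,0,0,0,0,0,1,1,0,0,1,0,1,0]
Step 13: insert off at [15, 20, 25, 35, 40] -> counters=[0,1,0,0,1,1,1,0,1,1,1,0,0,1,0,3,0,1,1,0,2,0,1,1,0,2,0,0,0,0,0,0,0,0,1,2,0,0,1,0,2,0]
Step 14: insert x at [0, 6, 10, 14, 34] -> counters=[1,1,0,0,1,1,2,0,1,1,2,0,0,1,1,3,0,1,1,0,2,0,1,1,0,2,0,0,0,0,0,0,0,0,2,2,0,0,1,0,2,0]
Step 15: insert off at [15, 20, 25, 35, 40] -> counters=[1,1,0,0,1,1,2,0,1,1,2,0,0,1,1,4,0,1,1,0,3,0,1,1,0,3,0,0,0,0,0,0,0,0,2,3,0,0,1,0,3,0]
Step 16: insert a at [4, 17, 18, 22, 31] -> counters=[1,1,0,0,2,1,2,0,1,1,2,0,0,1,1,4,0,2,2,0,3,0,2,1,0,3,0,0,0,0,0,1,0,0,2,3,0,0,1,0,3,0]
Step 17: insert xo at [5, 8, 9, 10, 18] -> counters=[1,1,0,0,2,2,2,0,2,2,3,0,0,1,1,4,0,2,3,0,3,0,2,1,0,3,0,0,0,0,0,1,0,0,2,3,0,0,1,0,3,0]
Step 18: insert a at [4, 17, 18, 22, 31] -> counters=[1,1,0,0,3,2,2,0,2,2,3,0,0,1,1,4,0,3,4,0,3,0,3,1,0,3,0,0,0,0,0,2,0,0,2,3,0,0,1,0,3,0]
Step 19: insert f at [1, 17, 22, 23, 34] -> counters=[1,2,0,0,3,2,2,0,2,2,3,0,0,1,1,4,0,4,4,0,3,0,4,2,0,3,0,0,0,0,0,2,0,0,3,3,0,0,1,0,3,0]
Step 20: insert f at [1, 17, 22, 23, 34] -> counters=[1,3,0,0,3,2,2,0,2,2,3,0,0,1,1,4,0,5,4,0,3,0,5,3,0,3,0,0,0,0,0,2,0,0,4,3,0,0,1,0,3,0]
Final counters=[1,3,0,0,3,2,2,0,2,2,3,0,0,1,1,4,0,5,4,0,3,0,5,3,0,3,0,0,0,0,0,2,0,0,4,3,0,0,1,0,3,0] -> 22 nonzero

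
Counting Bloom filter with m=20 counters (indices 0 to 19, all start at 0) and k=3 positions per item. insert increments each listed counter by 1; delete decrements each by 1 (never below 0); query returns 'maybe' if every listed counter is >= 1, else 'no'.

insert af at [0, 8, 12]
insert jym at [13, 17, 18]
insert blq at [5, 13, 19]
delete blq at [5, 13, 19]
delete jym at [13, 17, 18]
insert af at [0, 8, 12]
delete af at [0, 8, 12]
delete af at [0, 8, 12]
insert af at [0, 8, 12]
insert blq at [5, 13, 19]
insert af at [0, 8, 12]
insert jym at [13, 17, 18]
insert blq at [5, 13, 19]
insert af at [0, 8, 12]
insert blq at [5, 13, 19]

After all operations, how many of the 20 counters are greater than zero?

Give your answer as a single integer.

Answer: 8

Derivation:
Step 1: insert af at [0, 8, 12] -> counters=[1,0,0,0,0,0,0,0,1,0,0,0,1,0,0,0,0,0,0,0]
Step 2: insert jym at [13, 17, 18] -> counters=[1,0,0,0,0,0,0,0,1,0,0,0,1,1,0,0,0,1,1,0]
Step 3: insert blq at [5, 13, 19] -> counters=[1,0,0,0,0,1,0,0,1,0,0,0,1,2,0,0,0,1,1,1]
Step 4: delete blq at [5, 13, 19] -> counters=[1,0,0,0,0,0,0,0,1,0,0,0,1,1,0,0,0,1,1,0]
Step 5: delete jym at [13, 17, 18] -> counters=[1,0,0,0,0,0,0,0,1,0,0,0,1,0,0,0,0,0,0,0]
Step 6: insert af at [0, 8, 12] -> counters=[2,0,0,0,0,0,0,0,2,0,0,0,2,0,0,0,0,0,0,0]
Step 7: delete af at [0, 8, 12] -> counters=[1,0,0,0,0,0,0,0,1,0,0,0,1,0,0,0,0,0,0,0]
Step 8: delete af at [0, 8, 12] -> counters=[0,0,0,0,0,0,0,0,0,0,0,0,0,0,0,0,0,0,0,0]
Step 9: insert af at [0, 8, 12] -> counters=[1,0,0,0,0,0,0,0,1,0,0,0,1,0,0,0,0,0,0,0]
Step 10: insert blq at [5, 13, 19] -> counters=[1,0,0,0,0,1,0,0,1,0,0,0,1,1,0,0,0,0,0,1]
Step 11: insert af at [0, 8, 12] -> counters=[2,0,0,0,0,1,0,0,2,0,0,0,2,1,0,0,0,0,0,1]
Step 12: insert jym at [13, 17, 18] -> counters=[2,0,0,0,0,1,0,0,2,0,0,0,2,2,0,0,0,1,1,1]
Step 13: insert blq at [5, 13, 19] -> counters=[2,0,0,0,0,2,0,0,2,0,0,0,2,3,0,0,0,1,1,2]
Step 14: insert af at [0, 8, 12] -> counters=[3,0,0,0,0,2,0,0,3,0,0,0,3,3,0,0,0,1,1,2]
Step 15: insert blq at [5, 13, 19] -> counters=[3,0,0,0,0,3,0,0,3,0,0,0,3,4,0,0,0,1,1,3]
Final counters=[3,0,0,0,0,3,0,0,3,0,0,0,3,4,0,0,0,1,1,3] -> 8 nonzero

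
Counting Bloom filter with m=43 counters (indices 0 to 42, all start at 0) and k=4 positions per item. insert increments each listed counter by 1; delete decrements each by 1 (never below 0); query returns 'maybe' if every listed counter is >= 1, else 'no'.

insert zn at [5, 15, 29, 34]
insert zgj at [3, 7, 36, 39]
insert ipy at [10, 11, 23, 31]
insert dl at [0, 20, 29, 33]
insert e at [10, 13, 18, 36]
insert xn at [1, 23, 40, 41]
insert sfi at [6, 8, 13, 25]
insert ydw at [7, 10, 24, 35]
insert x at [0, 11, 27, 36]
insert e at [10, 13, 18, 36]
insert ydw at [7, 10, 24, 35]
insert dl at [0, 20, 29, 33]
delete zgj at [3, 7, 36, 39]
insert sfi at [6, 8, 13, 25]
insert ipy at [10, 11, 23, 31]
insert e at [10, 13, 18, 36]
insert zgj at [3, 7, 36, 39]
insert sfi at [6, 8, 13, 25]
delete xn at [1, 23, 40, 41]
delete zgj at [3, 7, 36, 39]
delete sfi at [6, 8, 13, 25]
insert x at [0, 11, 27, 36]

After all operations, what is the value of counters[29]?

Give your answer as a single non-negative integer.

Answer: 3

Derivation:
Step 1: insert zn at [5, 15, 29, 34] -> counters=[0,0,0,0,0,1,0,0,0,0,0,0,0,0,0,1,0,0,0,0,0,0,0,0,0,0,0,0,0,1,0,0,0,0,1,0,0,0,0,0,0,0,0]
Step 2: insert zgj at [3, 7, 36, 39] -> counters=[0,0,0,1,0,1,0,1,0,0,0,0,0,0,0,1,0,0,0,0,0,0,0,0,0,0,0,0,0,1,0,0,0,0,1,0,1,0,0,1,0,0,0]
Step 3: insert ipy at [10, 11, 23, 31] -> counters=[0,0,0,1,0,1,0,1,0,0,1,1,0,0,0,1,0,0,0,0,0,0,0,1,0,0,0,0,0,1,0,1,0,0,1,0,1,0,0,1,0,0,0]
Step 4: insert dl at [0, 20, 29, 33] -> counters=[1,0,0,1,0,1,0,1,0,0,1,1,0,0,0,1,0,0,0,0,1,0,0,1,0,0,0,0,0,2,0,1,0,1,1,0,1,0,0,1,0,0,0]
Step 5: insert e at [10, 13, 18, 36] -> counters=[1,0,0,1,0,1,0,1,0,0,2,1,0,1,0,1,0,0,1,0,1,0,0,1,0,0,0,0,0,2,0,1,0,1,1,0,2,0,0,1,0,0,0]
Step 6: insert xn at [1, 23, 40, 41] -> counters=[1,1,0,1,0,1,0,1,0,0,2,1,0,1,0,1,0,0,1,0,1,0,0,2,0,0,0,0,0,2,0,1,0,1,1,0,2,0,0,1,1,1,0]
Step 7: insert sfi at [6, 8, 13, 25] -> counters=[1,1,0,1,0,1,1,1,1,0,2,1,0,2,0,1,0,0,1,0,1,0,0,2,0,1,0,0,0,2,0,1,0,1,1,0,2,0,0,1,1,1,0]
Step 8: insert ydw at [7, 10, 24, 35] -> counters=[1,1,0,1,0,1,1,2,1,0,3,1,0,2,0,1,0,0,1,0,1,0,0,2,1,1,0,0,0,2,0,1,0,1,1,1,2,0,0,1,1,1,0]
Step 9: insert x at [0, 11, 27, 36] -> counters=[2,1,0,1,0,1,1,2,1,0,3,2,0,2,0,1,0,0,1,0,1,0,0,2,1,1,0,1,0,2,0,1,0,1,1,1,3,0,0,1,1,1,0]
Step 10: insert e at [10, 13, 18, 36] -> counters=[2,1,0,1,0,1,1,2,1,0,4,2,0,3,0,1,0,0,2,0,1,0,0,2,1,1,0,1,0,2,0,1,0,1,1,1,4,0,0,1,1,1,0]
Step 11: insert ydw at [7, 10, 24, 35] -> counters=[2,1,0,1,0,1,1,3,1,0,5,2,0,3,0,1,0,0,2,0,1,0,0,2,2,1,0,1,0,2,0,1,0,1,1,2,4,0,0,1,1,1,0]
Step 12: insert dl at [0, 20, 29, 33] -> counters=[3,1,0,1,0,1,1,3,1,0,5,2,0,3,0,1,0,0,2,0,2,0,0,2,2,1,0,1,0,3,0,1,0,2,1,2,4,0,0,1,1,1,0]
Step 13: delete zgj at [3, 7, 36, 39] -> counters=[3,1,0,0,0,1,1,2,1,0,5,2,0,3,0,1,0,0,2,0,2,0,0,2,2,1,0,1,0,3,0,1,0,2,1,2,3,0,0,0,1,1,0]
Step 14: insert sfi at [6, 8, 13, 25] -> counters=[3,1,0,0,0,1,2,2,2,0,5,2,0,4,0,1,0,0,2,0,2,0,0,2,2,2,0,1,0,3,0,1,0,2,1,2,3,0,0,0,1,1,0]
Step 15: insert ipy at [10, 11, 23, 31] -> counters=[3,1,0,0,0,1,2,2,2,0,6,3,0,4,0,1,0,0,2,0,2,0,0,3,2,2,0,1,0,3,0,2,0,2,1,2,3,0,0,0,1,1,0]
Step 16: insert e at [10, 13, 18, 36] -> counters=[3,1,0,0,0,1,2,2,2,0,7,3,0,5,0,1,0,0,3,0,2,0,0,3,2,2,0,1,0,3,0,2,0,2,1,2,4,0,0,0,1,1,0]
Step 17: insert zgj at [3, 7, 36, 39] -> counters=[3,1,0,1,0,1,2,3,2,0,7,3,0,5,0,1,0,0,3,0,2,0,0,3,2,2,0,1,0,3,0,2,0,2,1,2,5,0,0,1,1,1,0]
Step 18: insert sfi at [6, 8, 13, 25] -> counters=[3,1,0,1,0,1,3,3,3,0,7,3,0,6,0,1,0,0,3,0,2,0,0,3,2,3,0,1,0,3,0,2,0,2,1,2,5,0,0,1,1,1,0]
Step 19: delete xn at [1, 23, 40, 41] -> counters=[3,0,0,1,0,1,3,3,3,0,7,3,0,6,0,1,0,0,3,0,2,0,0,2,2,3,0,1,0,3,0,2,0,2,1,2,5,0,0,1,0,0,0]
Step 20: delete zgj at [3, 7, 36, 39] -> counters=[3,0,0,0,0,1,3,2,3,0,7,3,0,6,0,1,0,0,3,0,2,0,0,2,2,3,0,1,0,3,0,2,0,2,1,2,4,0,0,0,0,0,0]
Step 21: delete sfi at [6, 8, 13, 25] -> counters=[3,0,0,0,0,1,2,2,2,0,7,3,0,5,0,1,0,0,3,0,2,0,0,2,2,2,0,1,0,3,0,2,0,2,1,2,4,0,0,0,0,0,0]
Step 22: insert x at [0, 11, 27, 36] -> counters=[4,0,0,0,0,1,2,2,2,0,7,4,0,5,0,1,0,0,3,0,2,0,0,2,2,2,0,2,0,3,0,2,0,2,1,2,5,0,0,0,0,0,0]
Final counters=[4,0,0,0,0,1,2,2,2,0,7,4,0,5,0,1,0,0,3,0,2,0,0,2,2,2,0,2,0,3,0,2,0,2,1,2,5,0,0,0,0,0,0] -> counters[29]=3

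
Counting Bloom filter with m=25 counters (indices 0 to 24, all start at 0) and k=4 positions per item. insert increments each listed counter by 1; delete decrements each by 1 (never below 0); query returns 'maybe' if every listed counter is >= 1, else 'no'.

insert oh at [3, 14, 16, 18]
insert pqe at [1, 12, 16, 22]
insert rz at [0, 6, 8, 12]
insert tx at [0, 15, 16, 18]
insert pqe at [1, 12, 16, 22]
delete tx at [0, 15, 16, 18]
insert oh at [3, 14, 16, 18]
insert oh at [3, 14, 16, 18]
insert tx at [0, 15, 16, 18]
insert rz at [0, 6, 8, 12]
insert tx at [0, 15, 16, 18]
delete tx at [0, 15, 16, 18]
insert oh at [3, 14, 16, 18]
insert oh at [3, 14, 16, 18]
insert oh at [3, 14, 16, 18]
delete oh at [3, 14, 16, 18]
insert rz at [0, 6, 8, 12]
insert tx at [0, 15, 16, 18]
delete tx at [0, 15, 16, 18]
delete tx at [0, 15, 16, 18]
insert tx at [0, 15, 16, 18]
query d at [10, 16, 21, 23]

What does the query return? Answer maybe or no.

Answer: no

Derivation:
Step 1: insert oh at [3, 14, 16, 18] -> counters=[0,0,0,1,0,0,0,0,0,0,0,0,0,0,1,0,1,0,1,0,0,0,0,0,0]
Step 2: insert pqe at [1, 12, 16, 22] -> counters=[0,1,0,1,0,0,0,0,0,0,0,0,1,0,1,0,2,0,1,0,0,0,1,0,0]
Step 3: insert rz at [0, 6, 8, 12] -> counters=[1,1,0,1,0,0,1,0,1,0,0,0,2,0,1,0,2,0,1,0,0,0,1,0,0]
Step 4: insert tx at [0, 15, 16, 18] -> counters=[2,1,0,1,0,0,1,0,1,0,0,0,2,0,1,1,3,0,2,0,0,0,1,0,0]
Step 5: insert pqe at [1, 12, 16, 22] -> counters=[2,2,0,1,0,0,1,0,1,0,0,0,3,0,1,1,4,0,2,0,0,0,2,0,0]
Step 6: delete tx at [0, 15, 16, 18] -> counters=[1,2,0,1,0,0,1,0,1,0,0,0,3,0,1,0,3,0,1,0,0,0,2,0,0]
Step 7: insert oh at [3, 14, 16, 18] -> counters=[1,2,0,2,0,0,1,0,1,0,0,0,3,0,2,0,4,0,2,0,0,0,2,0,0]
Step 8: insert oh at [3, 14, 16, 18] -> counters=[1,2,0,3,0,0,1,0,1,0,0,0,3,0,3,0,5,0,3,0,0,0,2,0,0]
Step 9: insert tx at [0, 15, 16, 18] -> counters=[2,2,0,3,0,0,1,0,1,0,0,0,3,0,3,1,6,0,4,0,0,0,2,0,0]
Step 10: insert rz at [0, 6, 8, 12] -> counters=[3,2,0,3,0,0,2,0,2,0,0,0,4,0,3,1,6,0,4,0,0,0,2,0,0]
Step 11: insert tx at [0, 15, 16, 18] -> counters=[4,2,0,3,0,0,2,0,2,0,0,0,4,0,3,2,7,0,5,0,0,0,2,0,0]
Step 12: delete tx at [0, 15, 16, 18] -> counters=[3,2,0,3,0,0,2,0,2,0,0,0,4,0,3,1,6,0,4,0,0,0,2,0,0]
Step 13: insert oh at [3, 14, 16, 18] -> counters=[3,2,0,4,0,0,2,0,2,0,0,0,4,0,4,1,7,0,5,0,0,0,2,0,0]
Step 14: insert oh at [3, 14, 16, 18] -> counters=[3,2,0,5,0,0,2,0,2,0,0,0,4,0,5,1,8,0,6,0,0,0,2,0,0]
Step 15: insert oh at [3, 14, 16, 18] -> counters=[3,2,0,6,0,0,2,0,2,0,0,0,4,0,6,1,9,0,7,0,0,0,2,0,0]
Step 16: delete oh at [3, 14, 16, 18] -> counters=[3,2,0,5,0,0,2,0,2,0,0,0,4,0,5,1,8,0,6,0,0,0,2,0,0]
Step 17: insert rz at [0, 6, 8, 12] -> counters=[4,2,0,5,0,0,3,0,3,0,0,0,5,0,5,1,8,0,6,0,0,0,2,0,0]
Step 18: insert tx at [0, 15, 16, 18] -> counters=[5,2,0,5,0,0,3,0,3,0,0,0,5,0,5,2,9,0,7,0,0,0,2,0,0]
Step 19: delete tx at [0, 15, 16, 18] -> counters=[4,2,0,5,0,0,3,0,3,0,0,0,5,0,5,1,8,0,6,0,0,0,2,0,0]
Step 20: delete tx at [0, 15, 16, 18] -> counters=[3,2,0,5,0,0,3,0,3,0,0,0,5,0,5,0,7,0,5,0,0,0,2,0,0]
Step 21: insert tx at [0, 15, 16, 18] -> counters=[4,2,0,5,0,0,3,0,3,0,0,0,5,0,5,1,8,0,6,0,0,0,2,0,0]
Query d: check counters[10]=0 counters[16]=8 counters[21]=0 counters[23]=0 -> no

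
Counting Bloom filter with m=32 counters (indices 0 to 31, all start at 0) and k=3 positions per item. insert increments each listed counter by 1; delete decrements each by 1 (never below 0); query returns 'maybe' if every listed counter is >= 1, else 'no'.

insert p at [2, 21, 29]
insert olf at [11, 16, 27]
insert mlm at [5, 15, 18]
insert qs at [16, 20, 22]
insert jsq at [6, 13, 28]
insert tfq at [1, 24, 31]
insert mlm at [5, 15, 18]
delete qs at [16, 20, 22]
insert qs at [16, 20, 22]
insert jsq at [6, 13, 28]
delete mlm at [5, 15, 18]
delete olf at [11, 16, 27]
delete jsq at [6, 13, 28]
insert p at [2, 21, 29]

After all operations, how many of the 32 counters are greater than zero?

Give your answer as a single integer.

Step 1: insert p at [2, 21, 29] -> counters=[0,0,1,0,0,0,0,0,0,0,0,0,0,0,0,0,0,0,0,0,0,1,0,0,0,0,0,0,0,1,0,0]
Step 2: insert olf at [11, 16, 27] -> counters=[0,0,1,0,0,0,0,0,0,0,0,1,0,0,0,0,1,0,0,0,0,1,0,0,0,0,0,1,0,1,0,0]
Step 3: insert mlm at [5, 15, 18] -> counters=[0,0,1,0,0,1,0,0,0,0,0,1,0,0,0,1,1,0,1,0,0,1,0,0,0,0,0,1,0,1,0,0]
Step 4: insert qs at [16, 20, 22] -> counters=[0,0,1,0,0,1,0,0,0,0,0,1,0,0,0,1,2,0,1,0,1,1,1,0,0,0,0,1,0,1,0,0]
Step 5: insert jsq at [6, 13, 28] -> counters=[0,0,1,0,0,1,1,0,0,0,0,1,0,1,0,1,2,0,1,0,1,1,1,0,0,0,0,1,1,1,0,0]
Step 6: insert tfq at [1, 24, 31] -> counters=[0,1,1,0,0,1,1,0,0,0,0,1,0,1,0,1,2,0,1,0,1,1,1,0,1,0,0,1,1,1,0,1]
Step 7: insert mlm at [5, 15, 18] -> counters=[0,1,1,0,0,2,1,0,0,0,0,1,0,1,0,2,2,0,2,0,1,1,1,0,1,0,0,1,1,1,0,1]
Step 8: delete qs at [16, 20, 22] -> counters=[0,1,1,0,0,2,1,0,0,0,0,1,0,1,0,2,1,0,2,0,0,1,0,0,1,0,0,1,1,1,0,1]
Step 9: insert qs at [16, 20, 22] -> counters=[0,1,1,0,0,2,1,0,0,0,0,1,0,1,0,2,2,0,2,0,1,1,1,0,1,0,0,1,1,1,0,1]
Step 10: insert jsq at [6, 13, 28] -> counters=[0,1,1,0,0,2,2,0,0,0,0,1,0,2,0,2,2,0,2,0,1,1,1,0,1,0,0,1,2,1,0,1]
Step 11: delete mlm at [5, 15, 18] -> counters=[0,1,1,0,0,1,2,0,0,0,0,1,0,2,0,1,2,0,1,0,1,1,1,0,1,0,0,1,2,1,0,1]
Step 12: delete olf at [11, 16, 27] -> counters=[0,1,1,0,0,1,2,0,0,0,0,0,0,2,0,1,1,0,1,0,1,1,1,0,1,0,0,0,2,1,0,1]
Step 13: delete jsq at [6, 13, 28] -> counters=[0,1,1,0,0,1,1,0,0,0,0,0,0,1,0,1,1,0,1,0,1,1,1,0,1,0,0,0,1,1,0,1]
Step 14: insert p at [2, 21, 29] -> counters=[0,1,2,0,0,1,1,0,0,0,0,0,0,1,0,1,1,0,1,0,1,2,1,0,1,0,0,0,1,2,0,1]
Final counters=[0,1,2,0,0,1,1,0,0,0,0,0,0,1,0,1,1,0,1,0,1,2,1,0,1,0,0,0,1,2,0,1] -> 15 nonzero

Answer: 15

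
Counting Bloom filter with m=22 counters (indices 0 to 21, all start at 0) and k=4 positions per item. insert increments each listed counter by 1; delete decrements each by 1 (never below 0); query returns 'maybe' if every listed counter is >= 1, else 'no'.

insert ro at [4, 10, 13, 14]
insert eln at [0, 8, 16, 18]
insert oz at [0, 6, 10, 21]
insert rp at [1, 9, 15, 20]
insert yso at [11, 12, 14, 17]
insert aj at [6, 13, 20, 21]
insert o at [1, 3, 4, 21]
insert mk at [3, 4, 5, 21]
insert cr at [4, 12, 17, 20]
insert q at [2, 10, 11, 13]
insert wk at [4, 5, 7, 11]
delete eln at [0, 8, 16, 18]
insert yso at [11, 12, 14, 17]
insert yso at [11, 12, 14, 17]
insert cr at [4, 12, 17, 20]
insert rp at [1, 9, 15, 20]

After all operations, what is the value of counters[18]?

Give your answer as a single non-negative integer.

Answer: 0

Derivation:
Step 1: insert ro at [4, 10, 13, 14] -> counters=[0,0,0,0,1,0,0,0,0,0,1,0,0,1,1,0,0,0,0,0,0,0]
Step 2: insert eln at [0, 8, 16, 18] -> counters=[1,0,0,0,1,0,0,0,1,0,1,0,0,1,1,0,1,0,1,0,0,0]
Step 3: insert oz at [0, 6, 10, 21] -> counters=[2,0,0,0,1,0,1,0,1,0,2,0,0,1,1,0,1,0,1,0,0,1]
Step 4: insert rp at [1, 9, 15, 20] -> counters=[2,1,0,0,1,0,1,0,1,1,2,0,0,1,1,1,1,0,1,0,1,1]
Step 5: insert yso at [11, 12, 14, 17] -> counters=[2,1,0,0,1,0,1,0,1,1,2,1,1,1,2,1,1,1,1,0,1,1]
Step 6: insert aj at [6, 13, 20, 21] -> counters=[2,1,0,0,1,0,2,0,1,1,2,1,1,2,2,1,1,1,1,0,2,2]
Step 7: insert o at [1, 3, 4, 21] -> counters=[2,2,0,1,2,0,2,0,1,1,2,1,1,2,2,1,1,1,1,0,2,3]
Step 8: insert mk at [3, 4, 5, 21] -> counters=[2,2,0,2,3,1,2,0,1,1,2,1,1,2,2,1,1,1,1,0,2,4]
Step 9: insert cr at [4, 12, 17, 20] -> counters=[2,2,0,2,4,1,2,0,1,1,2,1,2,2,2,1,1,2,1,0,3,4]
Step 10: insert q at [2, 10, 11, 13] -> counters=[2,2,1,2,4,1,2,0,1,1,3,2,2,3,2,1,1,2,1,0,3,4]
Step 11: insert wk at [4, 5, 7, 11] -> counters=[2,2,1,2,5,2,2,1,1,1,3,3,2,3,2,1,1,2,1,0,3,4]
Step 12: delete eln at [0, 8, 16, 18] -> counters=[1,2,1,2,5,2,2,1,0,1,3,3,2,3,2,1,0,2,0,0,3,4]
Step 13: insert yso at [11, 12, 14, 17] -> counters=[1,2,1,2,5,2,2,1,0,1,3,4,3,3,3,1,0,3,0,0,3,4]
Step 14: insert yso at [11, 12, 14, 17] -> counters=[1,2,1,2,5,2,2,1,0,1,3,5,4,3,4,1,0,4,0,0,3,4]
Step 15: insert cr at [4, 12, 17, 20] -> counters=[1,2,1,2,6,2,2,1,0,1,3,5,5,3,4,1,0,5,0,0,4,4]
Step 16: insert rp at [1, 9, 15, 20] -> counters=[1,3,1,2,6,2,2,1,0,2,3,5,5,3,4,2,0,5,0,0,5,4]
Final counters=[1,3,1,2,6,2,2,1,0,2,3,5,5,3,4,2,0,5,0,0,5,4] -> counters[18]=0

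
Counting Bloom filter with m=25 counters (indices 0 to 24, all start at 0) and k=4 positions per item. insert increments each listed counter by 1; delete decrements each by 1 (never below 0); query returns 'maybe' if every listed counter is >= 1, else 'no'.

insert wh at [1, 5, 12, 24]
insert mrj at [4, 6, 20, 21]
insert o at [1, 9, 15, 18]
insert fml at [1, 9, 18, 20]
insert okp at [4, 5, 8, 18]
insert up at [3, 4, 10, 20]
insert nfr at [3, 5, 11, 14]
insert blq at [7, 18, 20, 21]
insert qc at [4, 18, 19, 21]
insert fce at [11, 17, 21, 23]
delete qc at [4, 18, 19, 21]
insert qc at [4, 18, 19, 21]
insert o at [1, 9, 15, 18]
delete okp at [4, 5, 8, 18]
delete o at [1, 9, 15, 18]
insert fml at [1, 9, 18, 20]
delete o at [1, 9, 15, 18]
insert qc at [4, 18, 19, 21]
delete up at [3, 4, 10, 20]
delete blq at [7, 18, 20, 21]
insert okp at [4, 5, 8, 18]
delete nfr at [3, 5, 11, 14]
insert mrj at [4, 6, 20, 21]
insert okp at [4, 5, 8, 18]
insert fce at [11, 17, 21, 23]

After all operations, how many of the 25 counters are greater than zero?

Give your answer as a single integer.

Answer: 15

Derivation:
Step 1: insert wh at [1, 5, 12, 24] -> counters=[0,1,0,0,0,1,0,0,0,0,0,0,1,0,0,0,0,0,0,0,0,0,0,0,1]
Step 2: insert mrj at [4, 6, 20, 21] -> counters=[0,1,0,0,1,1,1,0,0,0,0,0,1,0,0,0,0,0,0,0,1,1,0,0,1]
Step 3: insert o at [1, 9, 15, 18] -> counters=[0,2,0,0,1,1,1,0,0,1,0,0,1,0,0,1,0,0,1,0,1,1,0,0,1]
Step 4: insert fml at [1, 9, 18, 20] -> counters=[0,3,0,0,1,1,1,0,0,2,0,0,1,0,0,1,0,0,2,0,2,1,0,0,1]
Step 5: insert okp at [4, 5, 8, 18] -> counters=[0,3,0,0,2,2,1,0,1,2,0,0,1,0,0,1,0,0,3,0,2,1,0,0,1]
Step 6: insert up at [3, 4, 10, 20] -> counters=[0,3,0,1,3,2,1,0,1,2,1,0,1,0,0,1,0,0,3,0,3,1,0,0,1]
Step 7: insert nfr at [3, 5, 11, 14] -> counters=[0,3,0,2,3,3,1,0,1,2,1,1,1,0,1,1,0,0,3,0,3,1,0,0,1]
Step 8: insert blq at [7, 18, 20, 21] -> counters=[0,3,0,2,3,3,1,1,1,2,1,1,1,0,1,1,0,0,4,0,4,2,0,0,1]
Step 9: insert qc at [4, 18, 19, 21] -> counters=[0,3,0,2,4,3,1,1,1,2,1,1,1,0,1,1,0,0,5,1,4,3,0,0,1]
Step 10: insert fce at [11, 17, 21, 23] -> counters=[0,3,0,2,4,3,1,1,1,2,1,2,1,0,1,1,0,1,5,1,4,4,0,1,1]
Step 11: delete qc at [4, 18, 19, 21] -> counters=[0,3,0,2,3,3,1,1,1,2,1,2,1,0,1,1,0,1,4,0,4,3,0,1,1]
Step 12: insert qc at [4, 18, 19, 21] -> counters=[0,3,0,2,4,3,1,1,1,2,1,2,1,0,1,1,0,1,5,1,4,4,0,1,1]
Step 13: insert o at [1, 9, 15, 18] -> counters=[0,4,0,2,4,3,1,1,1,3,1,2,1,0,1,2,0,1,6,1,4,4,0,1,1]
Step 14: delete okp at [4, 5, 8, 18] -> counters=[0,4,0,2,3,2,1,1,0,3,1,2,1,0,1,2,0,1,5,1,4,4,0,1,1]
Step 15: delete o at [1, 9, 15, 18] -> counters=[0,3,0,2,3,2,1,1,0,2,1,2,1,0,1,1,0,1,4,1,4,4,0,1,1]
Step 16: insert fml at [1, 9, 18, 20] -> counters=[0,4,0,2,3,2,1,1,0,3,1,2,1,0,1,1,0,1,5,1,5,4,0,1,1]
Step 17: delete o at [1, 9, 15, 18] -> counters=[0,3,0,2,3,2,1,1,0,2,1,2,1,0,1,0,0,1,4,1,5,4,0,1,1]
Step 18: insert qc at [4, 18, 19, 21] -> counters=[0,3,0,2,4,2,1,1,0,2,1,2,1,0,1,0,0,1,5,2,5,5,0,1,1]
Step 19: delete up at [3, 4, 10, 20] -> counters=[0,3,0,1,3,2,1,1,0,2,0,2,1,0,1,0,0,1,5,2,4,5,0,1,1]
Step 20: delete blq at [7, 18, 20, 21] -> counters=[0,3,0,1,3,2,1,0,0,2,0,2,1,0,1,0,0,1,4,2,3,4,0,1,1]
Step 21: insert okp at [4, 5, 8, 18] -> counters=[0,3,0,1,4,3,1,0,1,2,0,2,1,0,1,0,0,1,5,2,3,4,0,1,1]
Step 22: delete nfr at [3, 5, 11, 14] -> counters=[0,3,0,0,4,2,1,0,1,2,0,1,1,0,0,0,0,1,5,2,3,4,0,1,1]
Step 23: insert mrj at [4, 6, 20, 21] -> counters=[0,3,0,0,5,2,2,0,1,2,0,1,1,0,0,0,0,1,5,2,4,5,0,1,1]
Step 24: insert okp at [4, 5, 8, 18] -> counters=[0,3,0,0,6,3,2,0,2,2,0,1,1,0,0,0,0,1,6,2,4,5,0,1,1]
Step 25: insert fce at [11, 17, 21, 23] -> counters=[0,3,0,0,6,3,2,0,2,2,0,2,1,0,0,0,0,2,6,2,4,6,0,2,1]
Final counters=[0,3,0,0,6,3,2,0,2,2,0,2,1,0,0,0,0,2,6,2,4,6,0,2,1] -> 15 nonzero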